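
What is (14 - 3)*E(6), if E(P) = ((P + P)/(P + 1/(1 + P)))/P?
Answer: 154/43 ≈ 3.5814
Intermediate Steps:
E(P) = 2/(P + 1/(1 + P)) (E(P) = ((2*P)/(P + 1/(1 + P)))/P = (2*P/(P + 1/(1 + P)))/P = 2/(P + 1/(1 + P)))
(14 - 3)*E(6) = (14 - 3)*(2*(1 + 6)/(1 + 6 + 6²)) = 11*(2*7/(1 + 6 + 36)) = 11*(2*7/43) = 11*(2*(1/43)*7) = 11*(14/43) = 154/43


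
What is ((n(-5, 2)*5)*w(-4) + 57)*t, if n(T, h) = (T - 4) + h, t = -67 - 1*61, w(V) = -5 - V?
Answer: -11776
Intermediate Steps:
t = -128 (t = -67 - 61 = -128)
n(T, h) = -4 + T + h (n(T, h) = (-4 + T) + h = -4 + T + h)
((n(-5, 2)*5)*w(-4) + 57)*t = (((-4 - 5 + 2)*5)*(-5 - 1*(-4)) + 57)*(-128) = ((-7*5)*(-5 + 4) + 57)*(-128) = (-35*(-1) + 57)*(-128) = (35 + 57)*(-128) = 92*(-128) = -11776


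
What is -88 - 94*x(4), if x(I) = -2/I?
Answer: -41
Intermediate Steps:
-88 - 94*x(4) = -88 - (-188)/4 = -88 - 94*(-½) = -88 + 47 = -41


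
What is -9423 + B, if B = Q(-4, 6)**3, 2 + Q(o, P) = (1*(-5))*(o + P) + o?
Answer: -13519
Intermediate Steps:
Q(o, P) = -2 - 5*P - 4*o (Q(o, P) = -2 + ((1*(-5))*(o + P) + o) = -2 + (-5*(P + o) + o) = -2 + ((-5*P - 5*o) + o) = -2 + (-5*P - 4*o) = -2 - 5*P - 4*o)
B = -4096 (B = (-2 - 5*6 - 4*(-4))**3 = (-2 - 30 + 16)**3 = (-16)**3 = -4096)
-9423 + B = -9423 - 4096 = -13519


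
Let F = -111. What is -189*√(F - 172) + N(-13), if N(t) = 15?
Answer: 15 - 189*I*√283 ≈ 15.0 - 3179.5*I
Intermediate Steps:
-189*√(F - 172) + N(-13) = -189*√(-111 - 172) + 15 = -189*I*√283 + 15 = 15 - 189*I*√283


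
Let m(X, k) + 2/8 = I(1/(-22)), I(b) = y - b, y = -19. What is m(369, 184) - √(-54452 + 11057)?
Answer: -845/44 - I*√43395 ≈ -19.205 - 208.31*I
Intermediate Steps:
I(b) = -19 - b
m(X, k) = -845/44 (m(X, k) = -¼ + (-19 - 1/(-22)) = -¼ + (-19 - 1*(-1/22)) = -¼ + (-19 + 1/22) = -¼ - 417/22 = -845/44)
m(369, 184) - √(-54452 + 11057) = -845/44 - √(-54452 + 11057) = -845/44 - √(-43395) = -845/44 - I*√43395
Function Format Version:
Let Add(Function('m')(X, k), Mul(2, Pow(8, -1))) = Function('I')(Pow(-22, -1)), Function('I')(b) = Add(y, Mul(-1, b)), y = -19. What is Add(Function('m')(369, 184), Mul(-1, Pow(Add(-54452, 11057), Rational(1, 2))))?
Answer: Add(Rational(-845, 44), Mul(-1, I, Pow(43395, Rational(1, 2)))) ≈ Add(-19.205, Mul(-208.31, I))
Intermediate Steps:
Function('I')(b) = Add(-19, Mul(-1, b))
Function('m')(X, k) = Rational(-845, 44) (Function('m')(X, k) = Add(Rational(-1, 4), Add(-19, Mul(-1, Pow(-22, -1)))) = Add(Rational(-1, 4), Add(-19, Mul(-1, Rational(-1, 22)))) = Add(Rational(-1, 4), Add(-19, Rational(1, 22))) = Add(Rational(-1, 4), Rational(-417, 22)) = Rational(-845, 44))
Add(Function('m')(369, 184), Mul(-1, Pow(Add(-54452, 11057), Rational(1, 2)))) = Add(Rational(-845, 44), Mul(-1, Pow(Add(-54452, 11057), Rational(1, 2)))) = Add(Rational(-845, 44), Mul(-1, Pow(-43395, Rational(1, 2)))) = Add(Rational(-845, 44), Mul(-1, Mul(I, Pow(43395, Rational(1, 2))))) = Add(Rational(-845, 44), Mul(-1, I, Pow(43395, Rational(1, 2))))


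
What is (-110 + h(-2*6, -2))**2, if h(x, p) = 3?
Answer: 11449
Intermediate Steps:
(-110 + h(-2*6, -2))**2 = (-110 + 3)**2 = (-107)**2 = 11449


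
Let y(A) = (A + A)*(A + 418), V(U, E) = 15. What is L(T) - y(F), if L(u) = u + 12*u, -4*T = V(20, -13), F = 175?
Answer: -830395/4 ≈ -2.0760e+5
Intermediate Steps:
T = -15/4 (T = -¼*15 = -15/4 ≈ -3.7500)
L(u) = 13*u
y(A) = 2*A*(418 + A) (y(A) = (2*A)*(418 + A) = 2*A*(418 + A))
L(T) - y(F) = 13*(-15/4) - 2*175*(418 + 175) = -195/4 - 2*175*593 = -195/4 - 1*207550 = -195/4 - 207550 = -830395/4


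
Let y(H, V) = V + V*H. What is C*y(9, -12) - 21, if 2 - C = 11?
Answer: 1059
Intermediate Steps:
C = -9 (C = 2 - 1*11 = 2 - 11 = -9)
y(H, V) = V + H*V
C*y(9, -12) - 21 = -(-108)*(1 + 9) - 21 = -(-108)*10 - 21 = -9*(-120) - 21 = 1080 - 21 = 1059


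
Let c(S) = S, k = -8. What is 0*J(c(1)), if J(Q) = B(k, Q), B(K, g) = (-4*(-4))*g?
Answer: 0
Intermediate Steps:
B(K, g) = 16*g
J(Q) = 16*Q
0*J(c(1)) = 0*(16*1) = 0*16 = 0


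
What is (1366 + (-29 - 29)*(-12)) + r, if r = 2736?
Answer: 4798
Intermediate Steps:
(1366 + (-29 - 29)*(-12)) + r = (1366 + (-29 - 29)*(-12)) + 2736 = (1366 - 58*(-12)) + 2736 = (1366 + 696) + 2736 = 2062 + 2736 = 4798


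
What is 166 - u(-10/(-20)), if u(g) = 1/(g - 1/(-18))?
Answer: 821/5 ≈ 164.20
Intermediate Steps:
u(g) = 1/(1/18 + g) (u(g) = 1/(g - 1*(-1/18)) = 1/(g + 1/18) = 1/(1/18 + g))
166 - u(-10/(-20)) = 166 - 18/(1 + 18*(-10/(-20))) = 166 - 18/(1 + 18*(-10*(-1/20))) = 166 - 18/(1 + 18*(½)) = 166 - 18/(1 + 9) = 166 - 18/10 = 166 - 1*9/5 = 166 - 9/5 = 821/5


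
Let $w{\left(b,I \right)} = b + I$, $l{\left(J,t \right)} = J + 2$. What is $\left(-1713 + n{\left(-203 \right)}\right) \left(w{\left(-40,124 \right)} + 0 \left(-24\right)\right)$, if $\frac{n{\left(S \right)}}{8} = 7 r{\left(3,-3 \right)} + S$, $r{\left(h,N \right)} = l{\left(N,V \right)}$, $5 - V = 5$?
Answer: $-285012$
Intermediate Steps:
$V = 0$ ($V = 5 - 5 = 0$)
$l{\left(J,t \right)} = 2 + J$
$r{\left(h,N \right)} = 2 + N$
$w{\left(b,I \right)} = I + b$
$n{\left(S \right)} = -56 + 8 S$ ($n{\left(S \right)} = 8 \left(7 \left(2 - 3\right) + S\right) = 8 \left(7 \left(-1\right) + S\right) = 8 \left(-7 + S\right) = -56 + 8 S$)
$\left(-1713 + n{\left(-203 \right)}\right) \left(w{\left(-40,124 \right)} + 0 \left(-24\right)\right) = \left(-1713 + \left(-56 + 8 \left(-203\right)\right)\right) \left(\left(124 - 40\right) + 0 \left(-24\right)\right) = \left(-1713 - 1680\right) \left(84 + 0\right) = \left(-1713 - 1680\right) 84 = \left(-3393\right) 84 = -285012$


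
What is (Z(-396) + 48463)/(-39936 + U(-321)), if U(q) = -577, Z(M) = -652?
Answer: -47811/40513 ≈ -1.1801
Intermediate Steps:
(Z(-396) + 48463)/(-39936 + U(-321)) = (-652 + 48463)/(-39936 - 577) = 47811/(-40513) = 47811*(-1/40513) = -47811/40513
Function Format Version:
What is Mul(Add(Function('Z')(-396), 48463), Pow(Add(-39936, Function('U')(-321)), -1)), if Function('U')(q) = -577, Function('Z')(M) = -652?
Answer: Rational(-47811, 40513) ≈ -1.1801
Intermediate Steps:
Mul(Add(Function('Z')(-396), 48463), Pow(Add(-39936, Function('U')(-321)), -1)) = Mul(Add(-652, 48463), Pow(Add(-39936, -577), -1)) = Mul(47811, Pow(-40513, -1)) = Mul(47811, Rational(-1, 40513)) = Rational(-47811, 40513)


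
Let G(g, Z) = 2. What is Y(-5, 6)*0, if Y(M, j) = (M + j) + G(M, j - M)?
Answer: 0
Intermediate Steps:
Y(M, j) = 2 + M + j (Y(M, j) = (M + j) + 2 = 2 + M + j)
Y(-5, 6)*0 = (2 - 5 + 6)*0 = 3*0 = 0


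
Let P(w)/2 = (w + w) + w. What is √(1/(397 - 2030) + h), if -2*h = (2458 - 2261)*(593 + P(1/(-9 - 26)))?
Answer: 3*I*√84779587949210/114310 ≈ 241.65*I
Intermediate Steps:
P(w) = 6*w (P(w) = 2*((w + w) + w) = 2*(2*w + w) = 2*(3*w) = 6*w)
h = -4087553/70 (h = -(2458 - 2261)*(593 + 6/(-9 - 26))/2 = -197*(593 + 6/(-35))/2 = -197*(593 + 6*(-1/35))/2 = -197*(593 - 6/35)/2 = -197*20749/(2*35) = -½*4087553/35 = -4087553/70 ≈ -58394.)
√(1/(397 - 2030) + h) = √(1/(397 - 2030) - 4087553/70) = √(1/(-1633) - 4087553/70) = √(-1/1633 - 4087553/70) = √(-6674974119/114310) = 3*I*√84779587949210/114310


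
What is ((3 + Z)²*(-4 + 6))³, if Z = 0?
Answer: 5832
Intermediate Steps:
((3 + Z)²*(-4 + 6))³ = ((3 + 0)²*(-4 + 6))³ = (3²*2)³ = (9*2)³ = 18³ = 5832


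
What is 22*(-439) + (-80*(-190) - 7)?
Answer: 5535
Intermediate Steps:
22*(-439) + (-80*(-190) - 7) = -9658 + (15200 - 7) = -9658 + 15193 = 5535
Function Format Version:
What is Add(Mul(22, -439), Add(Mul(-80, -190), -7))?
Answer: 5535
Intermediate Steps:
Add(Mul(22, -439), Add(Mul(-80, -190), -7)) = Add(-9658, Add(15200, -7)) = Add(-9658, 15193) = 5535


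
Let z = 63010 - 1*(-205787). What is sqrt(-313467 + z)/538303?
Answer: I*sqrt(44670)/538303 ≈ 0.00039263*I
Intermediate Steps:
z = 268797 (z = 63010 + 205787 = 268797)
sqrt(-313467 + z)/538303 = sqrt(-313467 + 268797)/538303 = sqrt(-44670)*(1/538303) = (I*sqrt(44670))*(1/538303) = I*sqrt(44670)/538303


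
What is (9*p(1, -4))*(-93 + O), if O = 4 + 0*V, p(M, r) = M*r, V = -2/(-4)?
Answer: 3204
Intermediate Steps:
V = 1/2 (V = -2*(-1/4) = 1/2 ≈ 0.50000)
O = 4 (O = 4 + 0*(1/2) = 4 + 0 = 4)
(9*p(1, -4))*(-93 + O) = (9*(1*(-4)))*(-93 + 4) = (9*(-4))*(-89) = -36*(-89) = 3204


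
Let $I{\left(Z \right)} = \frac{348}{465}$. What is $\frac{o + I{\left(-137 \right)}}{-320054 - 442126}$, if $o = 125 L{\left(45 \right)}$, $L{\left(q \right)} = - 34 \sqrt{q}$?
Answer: $- \frac{29}{29534475} + \frac{425 \sqrt{5}}{25406} \approx 0.037405$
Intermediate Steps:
$I{\left(Z \right)} = \frac{116}{155}$ ($I{\left(Z \right)} = 348 \cdot \frac{1}{465} = \frac{116}{155}$)
$o = - 12750 \sqrt{5}$ ($o = 125 \left(- 34 \sqrt{45}\right) = 125 \left(- 34 \cdot 3 \sqrt{5}\right) = 125 \left(- 102 \sqrt{5}\right) = - 12750 \sqrt{5} \approx -28510.0$)
$\frac{o + I{\left(-137 \right)}}{-320054 - 442126} = \frac{- 12750 \sqrt{5} + \frac{116}{155}}{-320054 - 442126} = \frac{\frac{116}{155} - 12750 \sqrt{5}}{-762180} = \left(\frac{116}{155} - 12750 \sqrt{5}\right) \left(- \frac{1}{762180}\right) = - \frac{29}{29534475} + \frac{425 \sqrt{5}}{25406}$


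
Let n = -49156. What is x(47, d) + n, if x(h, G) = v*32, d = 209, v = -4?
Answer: -49284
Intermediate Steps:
x(h, G) = -128 (x(h, G) = -4*32 = -128)
x(47, d) + n = -128 - 49156 = -49284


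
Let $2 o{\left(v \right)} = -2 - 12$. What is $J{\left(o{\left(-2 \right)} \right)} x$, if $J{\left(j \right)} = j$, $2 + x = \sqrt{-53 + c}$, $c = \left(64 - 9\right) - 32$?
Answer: $14 - 7 i \sqrt{30} \approx 14.0 - 38.341 i$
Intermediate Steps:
$o{\left(v \right)} = -7$ ($o{\left(v \right)} = \frac{-2 - 12}{2} = \frac{1}{2} \left(-14\right) = -7$)
$c = 23$ ($c = 55 - 32 = 23$)
$x = -2 + i \sqrt{30}$ ($x = -2 + \sqrt{-53 + 23} = -2 + \sqrt{-30} = -2 + i \sqrt{30} \approx -2.0 + 5.4772 i$)
$J{\left(o{\left(-2 \right)} \right)} x = - 7 \left(-2 + i \sqrt{30}\right) = 14 - 7 i \sqrt{30}$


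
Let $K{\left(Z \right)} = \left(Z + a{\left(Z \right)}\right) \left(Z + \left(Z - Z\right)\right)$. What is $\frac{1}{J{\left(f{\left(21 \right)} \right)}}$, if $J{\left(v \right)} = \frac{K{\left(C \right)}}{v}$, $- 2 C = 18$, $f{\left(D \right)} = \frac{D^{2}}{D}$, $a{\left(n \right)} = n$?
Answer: $\frac{7}{54} \approx 0.12963$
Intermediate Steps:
$f{\left(D \right)} = D$
$C = -9$ ($C = \left(- \frac{1}{2}\right) 18 = -9$)
$K{\left(Z \right)} = 2 Z^{2}$ ($K{\left(Z \right)} = \left(Z + Z\right) \left(Z + \left(Z - Z\right)\right) = 2 Z \left(Z + 0\right) = 2 Z Z = 2 Z^{2}$)
$J{\left(v \right)} = \frac{162}{v}$ ($J{\left(v \right)} = \frac{2 \left(-9\right)^{2}}{v} = \frac{2 \cdot 81}{v} = \frac{162}{v}$)
$\frac{1}{J{\left(f{\left(21 \right)} \right)}} = \frac{1}{162 \cdot \frac{1}{21}} = \frac{1}{\frac{54}{7}} = \frac{7}{54}$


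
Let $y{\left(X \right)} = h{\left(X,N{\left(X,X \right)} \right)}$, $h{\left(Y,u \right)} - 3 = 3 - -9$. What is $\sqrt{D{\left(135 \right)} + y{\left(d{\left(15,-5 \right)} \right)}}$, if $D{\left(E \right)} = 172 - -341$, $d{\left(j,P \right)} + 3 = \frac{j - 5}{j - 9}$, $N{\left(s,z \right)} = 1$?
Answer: $4 \sqrt{33} \approx 22.978$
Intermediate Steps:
$d{\left(j,P \right)} = -3 + \frac{-5 + j}{-9 + j}$ ($d{\left(j,P \right)} = -3 + \frac{j - 5}{j - 9} = -3 + \frac{-5 + j}{-9 + j}$)
$h{\left(Y,u \right)} = 15$ ($h{\left(Y,u \right)} = 3 + \left(3 - -9\right) = 3 + \left(3 + 9\right) = 3 + 12 = 15$)
$D{\left(E \right)} = 513$ ($D{\left(E \right)} = 172 + 341 = 513$)
$y{\left(X \right)} = 15$
$\sqrt{D{\left(135 \right)} + y{\left(d{\left(15,-5 \right)} \right)}} = \sqrt{513 + 15} = \sqrt{528} = 4 \sqrt{33}$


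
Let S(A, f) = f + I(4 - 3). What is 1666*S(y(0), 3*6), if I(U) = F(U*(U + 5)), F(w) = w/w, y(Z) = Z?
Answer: 31654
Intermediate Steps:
F(w) = 1
I(U) = 1
S(A, f) = 1 + f (S(A, f) = f + 1 = 1 + f)
1666*S(y(0), 3*6) = 1666*(1 + 3*6) = 1666*(1 + 18) = 1666*19 = 31654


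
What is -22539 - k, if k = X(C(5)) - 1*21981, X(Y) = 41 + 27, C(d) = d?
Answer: -626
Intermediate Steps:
X(Y) = 68
k = -21913 (k = 68 - 1*21981 = 68 - 21981 = -21913)
-22539 - k = -22539 - 1*(-21913) = -22539 + 21913 = -626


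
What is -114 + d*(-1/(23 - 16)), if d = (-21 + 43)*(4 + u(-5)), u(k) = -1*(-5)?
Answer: -996/7 ≈ -142.29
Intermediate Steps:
u(k) = 5
d = 198 (d = (-21 + 43)*(4 + 5) = 22*9 = 198)
-114 + d*(-1/(23 - 16)) = -114 + 198*(-1/(23 - 16)) = -114 + 198*(-1/7) = -114 + 198*((⅐)*(-1)) = -114 + 198*(-⅐) = -114 - 198/7 = -996/7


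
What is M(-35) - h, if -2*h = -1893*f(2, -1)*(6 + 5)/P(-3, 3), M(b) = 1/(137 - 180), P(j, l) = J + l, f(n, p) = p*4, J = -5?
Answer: -895390/43 ≈ -20823.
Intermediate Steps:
f(n, p) = 4*p
P(j, l) = -5 + l
M(b) = -1/43 (M(b) = 1/(-43) = -1/43)
h = 20823 (h = -(-1893)*((4*(-1))*(6 + 5))/(-5 + 3)/2 = -(-1893)*-4*11/(-2)/2 = -(-1893)*(-44*(-1/2))/2 = -(-1893)*22/2 = -1/2*(-41646) = 20823)
M(-35) - h = -1/43 - 1*20823 = -1/43 - 20823 = -895390/43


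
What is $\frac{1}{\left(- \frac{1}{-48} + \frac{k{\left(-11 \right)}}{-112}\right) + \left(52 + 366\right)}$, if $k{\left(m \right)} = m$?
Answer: $\frac{42}{17561} \approx 0.0023917$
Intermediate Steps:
$\frac{1}{\left(- \frac{1}{-48} + \frac{k{\left(-11 \right)}}{-112}\right) + \left(52 + 366\right)} = \frac{1}{\left(- \frac{1}{-48} - \frac{11}{-112}\right) + \left(52 + 366\right)} = \frac{1}{\left(\left(-1\right) \left(- \frac{1}{48}\right) - - \frac{11}{112}\right) + 418} = \frac{1}{\left(\frac{1}{48} + \frac{11}{112}\right) + 418} = \frac{1}{\frac{5}{42} + 418} = \frac{1}{\frac{17561}{42}} = \frac{42}{17561}$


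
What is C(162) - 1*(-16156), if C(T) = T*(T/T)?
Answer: 16318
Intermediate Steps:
C(T) = T (C(T) = T*1 = T)
C(162) - 1*(-16156) = 162 - 1*(-16156) = 162 + 16156 = 16318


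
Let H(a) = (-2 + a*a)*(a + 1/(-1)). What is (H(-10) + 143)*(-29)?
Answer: 27115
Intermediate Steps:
H(a) = (-1 + a)*(-2 + a²) (H(a) = (-2 + a²)*(a + 1*(-1)) = (-2 + a²)*(a - 1) = (-2 + a²)*(-1 + a) = (-1 + a)*(-2 + a²))
(H(-10) + 143)*(-29) = ((2 + (-10)³ - 1*(-10)² - 2*(-10)) + 143)*(-29) = ((2 - 1000 - 1*100 + 20) + 143)*(-29) = ((2 - 1000 - 100 + 20) + 143)*(-29) = (-1078 + 143)*(-29) = -935*(-29) = 27115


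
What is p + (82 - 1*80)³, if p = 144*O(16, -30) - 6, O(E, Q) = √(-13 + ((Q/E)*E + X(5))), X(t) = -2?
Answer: 2 + 432*I*√5 ≈ 2.0 + 965.98*I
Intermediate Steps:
O(E, Q) = √(-15 + Q) (O(E, Q) = √(-13 + ((Q/E)*E - 2)) = √(-13 + (Q - 2)) = √(-13 + (-2 + Q)) = √(-15 + Q))
p = -6 + 432*I*√5 (p = 144*√(-15 - 30) - 6 = 144*√(-45) - 6 = 144*(3*I*√5) - 6 = 432*I*√5 - 6 = -6 + 432*I*√5 ≈ -6.0 + 965.98*I)
p + (82 - 1*80)³ = (-6 + 432*I*√5) + (82 - 1*80)³ = (-6 + 432*I*√5) + (82 - 80)³ = (-6 + 432*I*√5) + 2³ = (-6 + 432*I*√5) + 8 = 2 + 432*I*√5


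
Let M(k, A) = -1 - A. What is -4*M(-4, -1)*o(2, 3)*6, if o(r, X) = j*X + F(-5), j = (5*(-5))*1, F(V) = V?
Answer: 0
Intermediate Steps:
j = -25 (j = -25*1 = -25)
o(r, X) = -5 - 25*X (o(r, X) = -25*X - 5 = -5 - 25*X)
-4*M(-4, -1)*o(2, 3)*6 = -4*(-1 - 1*(-1))*(-5 - 25*3)*6 = -4*(-1 + 1)*(-5 - 75)*6 = -0*(-80)*6 = -4*0*6 = 0*6 = 0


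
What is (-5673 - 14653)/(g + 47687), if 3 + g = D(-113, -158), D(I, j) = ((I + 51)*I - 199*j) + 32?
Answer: -10163/43082 ≈ -0.23590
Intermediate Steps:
D(I, j) = 32 - 199*j + I*(51 + I) (D(I, j) = ((51 + I)*I - 199*j) + 32 = (I*(51 + I) - 199*j) + 32 = (-199*j + I*(51 + I)) + 32 = 32 - 199*j + I*(51 + I))
g = 38477 (g = -3 + (32 + (-113)**2 - 199*(-158) + 51*(-113)) = -3 + (32 + 12769 + 31442 - 5763) = -3 + 38480 = 38477)
(-5673 - 14653)/(g + 47687) = (-5673 - 14653)/(38477 + 47687) = -20326/86164 = -20326*1/86164 = -10163/43082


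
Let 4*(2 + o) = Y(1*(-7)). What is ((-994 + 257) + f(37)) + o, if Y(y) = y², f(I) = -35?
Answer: -3047/4 ≈ -761.75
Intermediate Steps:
o = 41/4 (o = -2 + (1*(-7))²/4 = -2 + (¼)*(-7)² = -2 + (¼)*49 = -2 + 49/4 = 41/4 ≈ 10.250)
((-994 + 257) + f(37)) + o = ((-994 + 257) - 35) + 41/4 = (-737 - 35) + 41/4 = -772 + 41/4 = -3047/4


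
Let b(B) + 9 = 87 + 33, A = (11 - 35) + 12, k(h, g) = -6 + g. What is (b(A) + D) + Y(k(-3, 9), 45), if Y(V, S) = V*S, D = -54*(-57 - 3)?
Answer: 3486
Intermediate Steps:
D = 3240 (D = -54*(-60) = 3240)
Y(V, S) = S*V
A = -12 (A = -24 + 12 = -12)
b(B) = 111 (b(B) = -9 + (87 + 33) = -9 + 120 = 111)
(b(A) + D) + Y(k(-3, 9), 45) = (111 + 3240) + 45*(-6 + 9) = 3351 + 45*3 = 3351 + 135 = 3486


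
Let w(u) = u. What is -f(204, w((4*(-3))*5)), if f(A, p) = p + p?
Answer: 120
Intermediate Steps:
f(A, p) = 2*p
-f(204, w((4*(-3))*5)) = -2*(4*(-3))*5 = -2*(-12*5) = -2*(-60) = -1*(-120) = 120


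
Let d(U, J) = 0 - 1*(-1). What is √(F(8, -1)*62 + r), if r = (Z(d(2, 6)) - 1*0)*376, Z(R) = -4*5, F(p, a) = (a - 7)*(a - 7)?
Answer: 4*I*√222 ≈ 59.599*I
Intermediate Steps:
F(p, a) = (-7 + a)² (F(p, a) = (-7 + a)*(-7 + a) = (-7 + a)²)
d(U, J) = 1 (d(U, J) = 0 + 1 = 1)
Z(R) = -20
r = -7520 (r = (-20 - 1*0)*376 = (-20 + 0)*376 = -20*376 = -7520)
√(F(8, -1)*62 + r) = √((-7 - 1)²*62 - 7520) = √((-8)²*62 - 7520) = √(64*62 - 7520) = √(3968 - 7520) = √(-3552) = 4*I*√222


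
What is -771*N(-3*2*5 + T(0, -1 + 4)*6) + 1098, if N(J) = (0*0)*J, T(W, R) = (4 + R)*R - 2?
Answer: 1098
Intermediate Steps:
T(W, R) = -2 + R*(4 + R) (T(W, R) = R*(4 + R) - 2 = -2 + R*(4 + R))
N(J) = 0 (N(J) = 0*J = 0)
-771*N(-3*2*5 + T(0, -1 + 4)*6) + 1098 = -771*0 + 1098 = 0 + 1098 = 1098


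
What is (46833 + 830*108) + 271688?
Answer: 408161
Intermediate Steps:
(46833 + 830*108) + 271688 = (46833 + 89640) + 271688 = 136473 + 271688 = 408161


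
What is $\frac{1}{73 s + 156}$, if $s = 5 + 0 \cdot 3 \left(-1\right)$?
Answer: $\frac{1}{521} \approx 0.0019194$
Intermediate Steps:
$s = 5$ ($s = 5 + 0 \left(-3\right) = 5 + 0 = 5$)
$\frac{1}{73 s + 156} = \frac{1}{73 \cdot 5 + 156} = \frac{1}{365 + 156} = \frac{1}{521}$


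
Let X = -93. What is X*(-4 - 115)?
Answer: 11067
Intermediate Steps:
X*(-4 - 115) = -93*(-4 - 115) = -93*(-119) = 11067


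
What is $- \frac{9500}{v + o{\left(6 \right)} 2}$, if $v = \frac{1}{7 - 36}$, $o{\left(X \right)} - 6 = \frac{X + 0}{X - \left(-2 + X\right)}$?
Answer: $- \frac{275500}{521} \approx -528.79$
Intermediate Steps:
$o{\left(X \right)} = 6 + \frac{X}{2}$ ($o{\left(X \right)} = 6 + \frac{X + 0}{X - \left(-2 + X\right)} = 6 + \frac{X}{2}$)
$v = - \frac{1}{29}$ ($v = \frac{1}{-29} = - \frac{1}{29} \approx -0.034483$)
$- \frac{9500}{v + o{\left(6 \right)} 2} = - \frac{9500}{- \frac{1}{29} + \left(6 + \frac{1}{2} \cdot 6\right) 2} = - \frac{9500}{- \frac{1}{29} + \left(6 + 3\right) 2} = - \frac{9500}{- \frac{1}{29} + 9 \cdot 2} = - \frac{9500}{- \frac{1}{29} + 18} = - \frac{9500}{\frac{521}{29}} = \left(-9500\right) \frac{29}{521} = - \frac{275500}{521}$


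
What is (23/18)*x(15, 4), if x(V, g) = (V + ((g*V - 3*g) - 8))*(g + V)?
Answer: 24035/18 ≈ 1335.3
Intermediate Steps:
x(V, g) = (V + g)*(-8 + V - 3*g + V*g) (x(V, g) = (V + ((V*g - 3*g) - 8))*(V + g) = (V + ((-3*g + V*g) - 8))*(V + g) = (V + (-8 - 3*g + V*g))*(V + g) = (-8 + V - 3*g + V*g)*(V + g) = (V + g)*(-8 + V - 3*g + V*g))
(23/18)*x(15, 4) = (23/18)*(15**2 - 8*15 - 8*4 - 3*4**2 + 15*4**2 + 4*15**2 - 2*15*4) = (23*(1/18))*(225 - 120 - 32 - 3*16 + 15*16 + 4*225 - 120) = 23*(225 - 120 - 32 - 48 + 240 + 900 - 120)/18 = (23/18)*1045 = 24035/18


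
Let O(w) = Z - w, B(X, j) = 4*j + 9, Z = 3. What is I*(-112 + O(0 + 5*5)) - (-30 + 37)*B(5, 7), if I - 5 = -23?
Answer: 2153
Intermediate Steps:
I = -18 (I = 5 - 23 = -18)
B(X, j) = 9 + 4*j
O(w) = 3 - w
I*(-112 + O(0 + 5*5)) - (-30 + 37)*B(5, 7) = -18*(-112 + (3 - (0 + 5*5))) - (-30 + 37)*(9 + 4*7) = -18*(-112 + (3 - (0 + 25))) - 7*(9 + 28) = -18*(-112 + (3 - 1*25)) - 7*37 = -18*(-112 + (3 - 25)) - 1*259 = -18*(-112 - 22) - 259 = -18*(-134) - 259 = 2412 - 259 = 2153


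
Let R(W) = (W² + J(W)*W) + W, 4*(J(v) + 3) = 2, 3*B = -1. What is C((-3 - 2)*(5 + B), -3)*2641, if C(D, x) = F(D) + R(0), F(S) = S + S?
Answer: -369740/3 ≈ -1.2325e+5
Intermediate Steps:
B = -⅓ (B = (⅓)*(-1) = -⅓ ≈ -0.33333)
J(v) = -5/2 (J(v) = -3 + (¼)*2 = -3 + ½ = -5/2)
F(S) = 2*S
R(W) = W² - 3*W/2 (R(W) = (W² - 5*W/2) + W = W² - 3*W/2)
C(D, x) = 2*D (C(D, x) = 2*D + (½)*0*(-3 + 2*0) = 2*D + (½)*0*(-3 + 0) = 2*D + (½)*0*(-3) = 2*D + 0 = 2*D)
C((-3 - 2)*(5 + B), -3)*2641 = (2*((-3 - 2)*(5 - ⅓)))*2641 = (2*(-5*14/3))*2641 = (2*(-70/3))*2641 = -140/3*2641 = -369740/3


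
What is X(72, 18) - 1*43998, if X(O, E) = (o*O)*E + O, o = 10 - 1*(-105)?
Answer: 105114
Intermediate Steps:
o = 115 (o = 10 + 105 = 115)
X(O, E) = O + 115*E*O (X(O, E) = (115*O)*E + O = 115*E*O + O = O + 115*E*O)
X(72, 18) - 1*43998 = 72*(1 + 115*18) - 1*43998 = 72*(1 + 2070) - 43998 = 72*2071 - 43998 = 149112 - 43998 = 105114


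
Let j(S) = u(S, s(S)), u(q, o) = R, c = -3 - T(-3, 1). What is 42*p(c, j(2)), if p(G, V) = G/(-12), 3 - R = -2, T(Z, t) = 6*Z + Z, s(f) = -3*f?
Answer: -63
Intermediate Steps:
T(Z, t) = 7*Z
R = 5 (R = 3 - 1*(-2) = 3 + 2 = 5)
c = 18 (c = -3 - 7*(-3) = -3 - 1*(-21) = -3 + 21 = 18)
u(q, o) = 5
j(S) = 5
p(G, V) = -G/12 (p(G, V) = G*(-1/12) = -G/12)
42*p(c, j(2)) = 42*(-1/12*18) = 42*(-3/2) = -63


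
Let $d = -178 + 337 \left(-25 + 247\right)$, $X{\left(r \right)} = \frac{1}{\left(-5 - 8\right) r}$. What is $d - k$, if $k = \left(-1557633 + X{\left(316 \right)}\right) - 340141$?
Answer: $\frac{8102660281}{4108} \approx 1.9724 \cdot 10^{6}$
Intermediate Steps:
$X{\left(r \right)} = - \frac{1}{13 r}$ ($X{\left(r \right)} = \frac{1}{\left(-13\right) r} = - \frac{1}{13 r}$)
$k = - \frac{7796055593}{4108}$ ($k = \left(-1557633 - \frac{1}{13 \cdot 316}\right) - 340141 = \left(-1557633 - \frac{1}{4108}\right) - 340141 = - \frac{6398756365}{4108} - 340141 = - \frac{7796055593}{4108} \approx -1.8978 \cdot 10^{6}$)
$d = 74636$ ($d = -178 + 337 \cdot 222 = -178 + 74814 = 74636$)
$d - k = 74636 - - \frac{7796055593}{4108} = 74636 + \frac{7796055593}{4108} = \frac{8102660281}{4108}$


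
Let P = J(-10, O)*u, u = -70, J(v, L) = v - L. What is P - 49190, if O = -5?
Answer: -48840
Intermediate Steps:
P = 350 (P = (-10 - 1*(-5))*(-70) = (-10 + 5)*(-70) = -5*(-70) = 350)
P - 49190 = 350 - 49190 = -48840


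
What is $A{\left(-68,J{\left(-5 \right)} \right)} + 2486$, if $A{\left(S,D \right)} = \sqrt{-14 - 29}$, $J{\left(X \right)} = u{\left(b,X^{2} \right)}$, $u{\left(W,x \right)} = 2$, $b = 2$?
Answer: $2486 + i \sqrt{43} \approx 2486.0 + 6.5574 i$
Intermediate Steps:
$J{\left(X \right)} = 2$
$A{\left(S,D \right)} = i \sqrt{43}$ ($A{\left(S,D \right)} = \sqrt{-43} = i \sqrt{43}$)
$A{\left(-68,J{\left(-5 \right)} \right)} + 2486 = i \sqrt{43} + 2486 = 2486 + i \sqrt{43}$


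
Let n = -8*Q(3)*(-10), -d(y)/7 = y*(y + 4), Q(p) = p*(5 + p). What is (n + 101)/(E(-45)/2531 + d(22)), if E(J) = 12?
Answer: -5115151/10134112 ≈ -0.50475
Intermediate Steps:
d(y) = -7*y*(4 + y) (d(y) = -7*y*(y + 4) = -7*y*(4 + y))
n = 1920 (n = -24*(5 + 3)*(-10) = -24*8*(-10) = -8*24*(-10) = -192*(-10) = 1920)
(n + 101)/(E(-45)/2531 + d(22)) = (1920 + 101)/(12/2531 - 7*22*(4 + 22)) = 2021/(12*(1/2531) - 7*22*26) = 2021/(12/2531 - 4004) = 2021/(-10134112/2531) = 2021*(-2531/10134112) = -5115151/10134112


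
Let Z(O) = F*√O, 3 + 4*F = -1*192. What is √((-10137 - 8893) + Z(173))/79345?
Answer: √(-76120 - 195*√173)/158690 ≈ 0.0017676*I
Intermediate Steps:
F = -195/4 (F = -¾ + (-1*192)/4 = -¾ + (¼)*(-192) = -¾ - 48 = -195/4 ≈ -48.750)
Z(O) = -195*√O/4
√((-10137 - 8893) + Z(173))/79345 = √((-10137 - 8893) - 195*√173/4)/79345 = √(-19030 - 195*√173/4)*(1/79345) = √(-19030 - 195*√173/4)/79345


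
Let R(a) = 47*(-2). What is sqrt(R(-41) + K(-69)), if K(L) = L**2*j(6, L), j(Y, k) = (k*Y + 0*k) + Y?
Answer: I*sqrt(1942582) ≈ 1393.8*I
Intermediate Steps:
R(a) = -94
j(Y, k) = Y + Y*k (j(Y, k) = (Y*k + 0) + Y = Y*k + Y = Y + Y*k)
K(L) = L**2*(6 + 6*L) (K(L) = L**2*(6*(1 + L)) = L**2*(6 + 6*L))
sqrt(R(-41) + K(-69)) = sqrt(-94 + 6*(-69)**2*(1 - 69)) = sqrt(-94 + 6*4761*(-68)) = sqrt(-94 - 1942488) = sqrt(-1942582) = I*sqrt(1942582)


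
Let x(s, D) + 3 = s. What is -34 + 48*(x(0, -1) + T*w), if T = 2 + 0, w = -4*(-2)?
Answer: 590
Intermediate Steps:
x(s, D) = -3 + s
w = 8
T = 2
-34 + 48*(x(0, -1) + T*w) = -34 + 48*((-3 + 0) + 2*8) = -34 + 48*(-3 + 16) = -34 + 48*13 = -34 + 624 = 590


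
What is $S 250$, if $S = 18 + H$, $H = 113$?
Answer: $32750$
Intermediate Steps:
$S = 131$ ($S = 18 + 113 = 131$)
$S 250 = 131 \cdot 250 = 32750$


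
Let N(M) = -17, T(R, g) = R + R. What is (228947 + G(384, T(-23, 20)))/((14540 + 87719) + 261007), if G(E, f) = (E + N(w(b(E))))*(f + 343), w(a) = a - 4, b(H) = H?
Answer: 168973/181633 ≈ 0.93030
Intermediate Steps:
T(R, g) = 2*R
w(a) = -4 + a
G(E, f) = (-17 + E)*(343 + f) (G(E, f) = (E - 17)*(f + 343) = (-17 + E)*(343 + f))
(228947 + G(384, T(-23, 20)))/((14540 + 87719) + 261007) = (228947 + (-5831 - 34*(-23) + 343*384 + 384*(2*(-23))))/((14540 + 87719) + 261007) = (228947 + (-5831 - 17*(-46) + 131712 + 384*(-46)))/(102259 + 261007) = (228947 + (-5831 + 782 + 131712 - 17664))/363266 = (228947 + 108999)*(1/363266) = 337946*(1/363266) = 168973/181633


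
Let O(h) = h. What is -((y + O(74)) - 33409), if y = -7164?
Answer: 40499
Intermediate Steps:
-((y + O(74)) - 33409) = -((-7164 + 74) - 33409) = -(-7090 - 33409) = -1*(-40499) = 40499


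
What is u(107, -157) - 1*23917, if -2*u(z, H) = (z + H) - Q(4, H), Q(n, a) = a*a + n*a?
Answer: -23763/2 ≈ -11882.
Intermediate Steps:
Q(n, a) = a² + a*n
u(z, H) = -H/2 - z/2 + H*(4 + H)/2 (u(z, H) = -((z + H) - H*(H + 4))/2 = -((H + z) - H*(4 + H))/2 = -(H + z - H*(4 + H))/2 = -H/2 - z/2 + H*(4 + H)/2)
u(107, -157) - 1*23917 = (-½*(-157) - ½*107 + (½)*(-157)*(4 - 157)) - 1*23917 = (157/2 - 107/2 + (½)*(-157)*(-153)) - 23917 = (157/2 - 107/2 + 24021/2) - 23917 = 24071/2 - 23917 = -23763/2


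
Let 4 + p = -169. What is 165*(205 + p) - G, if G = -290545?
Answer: 295825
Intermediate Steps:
p = -173 (p = -4 - 169 = -173)
165*(205 + p) - G = 165*(205 - 173) - 1*(-290545) = 165*32 + 290545 = 5280 + 290545 = 295825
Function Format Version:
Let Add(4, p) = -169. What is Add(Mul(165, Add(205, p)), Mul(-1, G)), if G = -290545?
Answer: 295825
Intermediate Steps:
p = -173 (p = Add(-4, -169) = -173)
Add(Mul(165, Add(205, p)), Mul(-1, G)) = Add(Mul(165, Add(205, -173)), Mul(-1, -290545)) = Add(Mul(165, 32), 290545) = Add(5280, 290545) = 295825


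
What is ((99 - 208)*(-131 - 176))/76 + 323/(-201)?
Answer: 6701515/15276 ≈ 438.70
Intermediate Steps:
((99 - 208)*(-131 - 176))/76 + 323/(-201) = -109*(-307)*(1/76) + 323*(-1/201) = 33463*(1/76) - 323/201 = 33463/76 - 323/201 = 6701515/15276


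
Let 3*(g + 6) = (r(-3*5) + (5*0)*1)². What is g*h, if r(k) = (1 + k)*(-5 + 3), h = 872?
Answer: 667952/3 ≈ 2.2265e+5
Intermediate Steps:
r(k) = -2 - 2*k (r(k) = (1 + k)*(-2) = -2 - 2*k)
g = 766/3 (g = -6 + ((-2 - (-6)*5) + (5*0)*1)²/3 = -6 + ((-2 - 2*(-15)) + 0*1)²/3 = -6 + ((-2 + 30) + 0)²/3 = -6 + (28 + 0)²/3 = -6 + (⅓)*28² = -6 + (⅓)*784 = -6 + 784/3 = 766/3 ≈ 255.33)
g*h = (766/3)*872 = 667952/3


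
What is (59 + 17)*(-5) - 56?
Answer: -436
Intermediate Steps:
(59 + 17)*(-5) - 56 = 76*(-5) - 56 = -380 - 56 = -436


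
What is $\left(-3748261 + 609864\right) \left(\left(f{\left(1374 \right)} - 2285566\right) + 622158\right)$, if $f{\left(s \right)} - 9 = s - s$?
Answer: $5220406431403$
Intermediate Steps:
$f{\left(s \right)} = 9$ ($f{\left(s \right)} = 9 + \left(s - s\right) = 9 + 0 = 9$)
$\left(-3748261 + 609864\right) \left(\left(f{\left(1374 \right)} - 2285566\right) + 622158\right) = \left(-3748261 + 609864\right) \left(\left(9 - 2285566\right) + 622158\right) = - 3138397 \left(-2285557 + 622158\right) = \left(-3138397\right) \left(-1663399\right) = 5220406431403$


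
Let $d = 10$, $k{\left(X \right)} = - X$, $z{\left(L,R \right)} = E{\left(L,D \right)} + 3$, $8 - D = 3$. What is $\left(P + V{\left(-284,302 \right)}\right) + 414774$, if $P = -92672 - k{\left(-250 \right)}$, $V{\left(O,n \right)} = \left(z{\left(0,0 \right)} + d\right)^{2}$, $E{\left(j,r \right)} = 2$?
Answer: $322077$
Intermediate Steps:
$D = 5$ ($D = 8 - 3 = 5$)
$z{\left(L,R \right)} = 5$ ($z{\left(L,R \right)} = 2 + 3 = 5$)
$V{\left(O,n \right)} = 225$ ($V{\left(O,n \right)} = \left(5 + 10\right)^{2} = 15^{2} = 225$)
$P = -92922$ ($P = -92672 - \left(-1\right) \left(-250\right) = -92672 - 250 = -92922$)
$\left(P + V{\left(-284,302 \right)}\right) + 414774 = \left(-92922 + 225\right) + 414774 = -92697 + 414774 = 322077$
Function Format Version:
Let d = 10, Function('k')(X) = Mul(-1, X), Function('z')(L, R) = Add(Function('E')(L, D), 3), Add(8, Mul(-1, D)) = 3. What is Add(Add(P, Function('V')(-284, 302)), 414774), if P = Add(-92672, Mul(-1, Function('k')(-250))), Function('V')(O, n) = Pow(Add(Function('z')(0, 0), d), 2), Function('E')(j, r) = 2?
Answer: 322077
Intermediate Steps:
D = 5 (D = Add(8, Mul(-1, 3)) = Add(8, -3) = 5)
Function('z')(L, R) = 5 (Function('z')(L, R) = Add(2, 3) = 5)
Function('V')(O, n) = 225 (Function('V')(O, n) = Pow(Add(5, 10), 2) = Pow(15, 2) = 225)
P = -92922 (P = Add(-92672, Mul(-1, Mul(-1, -250))) = Add(-92672, Mul(-1, 250)) = Add(-92672, -250) = -92922)
Add(Add(P, Function('V')(-284, 302)), 414774) = Add(Add(-92922, 225), 414774) = Add(-92697, 414774) = 322077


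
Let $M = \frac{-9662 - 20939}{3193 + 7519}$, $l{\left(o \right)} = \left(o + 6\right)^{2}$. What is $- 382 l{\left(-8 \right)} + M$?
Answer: $- \frac{16398537}{10712} \approx -1530.9$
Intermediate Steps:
$l{\left(o \right)} = \left(6 + o\right)^{2}$
$M = - \frac{30601}{10712} \approx -2.8567$
$- 382 l{\left(-8 \right)} + M = - 382 \left(6 - 8\right)^{2} - \frac{30601}{10712} = - 382 \left(-2\right)^{2} - \frac{30601}{10712} = \left(-382\right) 4 - \frac{30601}{10712} = -1528 - \frac{30601}{10712} = - \frac{16398537}{10712}$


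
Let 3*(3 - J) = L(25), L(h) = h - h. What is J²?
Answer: 9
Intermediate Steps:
L(h) = 0
J = 3 (J = 3 - ⅓*0 = 3 + 0 = 3)
J² = 3² = 9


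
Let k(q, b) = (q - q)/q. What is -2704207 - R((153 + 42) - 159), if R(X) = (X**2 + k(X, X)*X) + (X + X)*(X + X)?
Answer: -2710687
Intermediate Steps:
k(q, b) = 0 (k(q, b) = 0/q = 0)
R(X) = 5*X**2 (R(X) = (X**2 + 0*X) + (X + X)*(X + X) = (X**2 + 0) + (2*X)*(2*X) = X**2 + 4*X**2 = 5*X**2)
-2704207 - R((153 + 42) - 159) = -2704207 - 5*((153 + 42) - 159)**2 = -2704207 - 5*(195 - 159)**2 = -2704207 - 5*36**2 = -2704207 - 5*1296 = -2704207 - 1*6480 = -2704207 - 6480 = -2710687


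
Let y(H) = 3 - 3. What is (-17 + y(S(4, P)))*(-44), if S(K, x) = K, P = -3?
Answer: 748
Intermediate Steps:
y(H) = 0
(-17 + y(S(4, P)))*(-44) = (-17 + 0)*(-44) = -17*(-44) = 748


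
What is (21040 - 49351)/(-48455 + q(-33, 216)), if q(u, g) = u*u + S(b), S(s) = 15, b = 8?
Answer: 28311/47351 ≈ 0.59790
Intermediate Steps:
q(u, g) = 15 + u² (q(u, g) = u*u + 15 = u² + 15 = 15 + u²)
(21040 - 49351)/(-48455 + q(-33, 216)) = (21040 - 49351)/(-48455 + (15 + (-33)²)) = -28311/(-48455 + (15 + 1089)) = -28311/(-48455 + 1104) = -28311/(-47351) = -28311*(-1/47351) = 28311/47351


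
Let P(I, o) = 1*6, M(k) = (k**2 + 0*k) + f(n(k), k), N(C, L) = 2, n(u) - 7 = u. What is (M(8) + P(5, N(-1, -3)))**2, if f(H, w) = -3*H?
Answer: 625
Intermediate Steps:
n(u) = 7 + u
M(k) = -21 + k**2 - 3*k (M(k) = (k**2 + 0*k) - 3*(7 + k) = (k**2 + 0) + (-21 - 3*k) = k**2 + (-21 - 3*k) = -21 + k**2 - 3*k)
P(I, o) = 6
(M(8) + P(5, N(-1, -3)))**2 = ((-21 + 8**2 - 3*8) + 6)**2 = ((-21 + 64 - 24) + 6)**2 = (19 + 6)**2 = 25**2 = 625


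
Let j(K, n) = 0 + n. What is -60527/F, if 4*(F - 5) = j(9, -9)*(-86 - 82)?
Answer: -60527/383 ≈ -158.03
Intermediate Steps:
j(K, n) = n
F = 383 (F = 5 + (-9*(-86 - 82))/4 = 5 + (-9*(-168))/4 = 5 + (¼)*1512 = 5 + 378 = 383)
-60527/F = -60527/383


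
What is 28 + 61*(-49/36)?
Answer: -1981/36 ≈ -55.028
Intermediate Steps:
28 + 61*(-49/36) = 28 - 2989/36 = -1981/36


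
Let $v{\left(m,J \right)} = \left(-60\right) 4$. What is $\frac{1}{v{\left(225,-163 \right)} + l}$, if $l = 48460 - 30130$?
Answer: $\frac{1}{18090} \approx 5.5279 \cdot 10^{-5}$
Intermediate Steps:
$l = 18330$
$v{\left(m,J \right)} = -240$
$\frac{1}{v{\left(225,-163 \right)} + l} = \frac{1}{-240 + 18330} = \frac{1}{18090}$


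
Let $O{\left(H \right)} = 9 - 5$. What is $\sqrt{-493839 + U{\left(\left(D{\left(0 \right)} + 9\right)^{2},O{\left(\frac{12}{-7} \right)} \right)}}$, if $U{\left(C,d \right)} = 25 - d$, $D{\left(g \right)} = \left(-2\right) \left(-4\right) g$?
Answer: $13 i \sqrt{2922} \approx 702.72 i$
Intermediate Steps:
$D{\left(g \right)} = 8 g$
$O{\left(H \right)} = 4$ ($O{\left(H \right)} = 9 - 5 = 4$)
$\sqrt{-493839 + U{\left(\left(D{\left(0 \right)} + 9\right)^{2},O{\left(\frac{12}{-7} \right)} \right)}} = \sqrt{-493839 + \left(25 - 4\right)} = \sqrt{-493839 + 21} = \sqrt{-493818} = 13 i \sqrt{2922}$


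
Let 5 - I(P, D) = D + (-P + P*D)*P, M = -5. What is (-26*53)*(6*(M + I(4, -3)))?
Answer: -553956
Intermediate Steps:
I(P, D) = 5 - D - P*(-P + D*P) (I(P, D) = 5 - (D + (-P + P*D)*P) = 5 - (D + (-P + D*P)*P) = 5 - (D + P*(-P + D*P)) = 5 + (-D - P*(-P + D*P)) = 5 - D - P*(-P + D*P))
(-26*53)*(6*(M + I(4, -3))) = (-26*53)*(6*(-5 + (5 + 4**2 - 1*(-3) - 1*(-3)*4**2))) = -8268*(-5 + (5 + 16 + 3 - 1*(-3)*16)) = -8268*(-5 + (5 + 16 + 3 + 48)) = -8268*(-5 + 72) = -8268*67 = -1378*402 = -553956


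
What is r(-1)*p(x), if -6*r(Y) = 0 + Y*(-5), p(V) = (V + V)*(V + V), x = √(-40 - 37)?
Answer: 770/3 ≈ 256.67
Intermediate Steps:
x = I*√77 (x = √(-77) = I*√77 ≈ 8.775*I)
p(V) = 4*V² (p(V) = (2*V)*(2*V) = 4*V²)
r(Y) = 5*Y/6 (r(Y) = -(0 + Y*(-5))/6 = -(0 - 5*Y)/6 = -(-5)*Y/6 = 5*Y/6)
r(-1)*p(x) = ((⅚)*(-1))*(4*(I*√77)²) = -10*(-77)/3 = -⅚*(-308) = 770/3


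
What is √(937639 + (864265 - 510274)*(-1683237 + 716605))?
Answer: I*√342178090673 ≈ 5.8496e+5*I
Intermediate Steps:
√(937639 + (864265 - 510274)*(-1683237 + 716605)) = √(937639 + 353991*(-966632)) = √(937639 - 342179028312) = √(-342178090673) = I*√342178090673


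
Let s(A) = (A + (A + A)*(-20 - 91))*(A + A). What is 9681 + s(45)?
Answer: -885369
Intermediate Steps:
s(A) = -442*A**2 (s(A) = (A + (2*A)*(-111))*(2*A) = (A - 222*A)*(2*A) = (-221*A)*(2*A) = -442*A**2)
9681 + s(45) = 9681 - 442*45**2 = 9681 - 442*2025 = 9681 - 895050 = -885369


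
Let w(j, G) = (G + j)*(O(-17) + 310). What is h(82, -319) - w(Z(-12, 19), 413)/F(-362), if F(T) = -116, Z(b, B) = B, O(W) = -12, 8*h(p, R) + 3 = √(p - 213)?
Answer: 257385/232 + I*√131/8 ≈ 1109.4 + 1.4307*I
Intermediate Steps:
h(p, R) = -3/8 + √(-213 + p)/8 (h(p, R) = -3/8 + √(p - 213)/8 = -3/8 + √(-213 + p)/8)
w(j, G) = 298*G + 298*j (w(j, G) = (G + j)*(-12 + 310) = (G + j)*298 = 298*G + 298*j)
h(82, -319) - w(Z(-12, 19), 413)/F(-362) = (-3/8 + √(-213 + 82)/8) - (298*413 + 298*19)/(-116) = (-3/8 + √(-131)/8) - (123074 + 5662)*(-1)/116 = (-3/8 + (I*√131)/8) - 128736*(-1)/116 = (-3/8 + I*√131/8) - 1*(-32184/29) = (-3/8 + I*√131/8) + 32184/29 = 257385/232 + I*√131/8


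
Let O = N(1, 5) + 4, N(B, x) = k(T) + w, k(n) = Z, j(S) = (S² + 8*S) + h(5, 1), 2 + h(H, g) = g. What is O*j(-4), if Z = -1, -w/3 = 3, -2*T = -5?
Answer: 102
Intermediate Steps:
T = 5/2 (T = -½*(-5) = 5/2 ≈ 2.5000)
h(H, g) = -2 + g
w = -9 (w = -3*3 = -9)
j(S) = -1 + S² + 8*S (j(S) = (S² + 8*S) + (-2 + 1) = (S² + 8*S) - 1 = -1 + S² + 8*S)
k(n) = -1
N(B, x) = -10 (N(B, x) = -1 - 9 = -10)
O = -6 (O = -10 + 4 = -6)
O*j(-4) = -6*(-1 + (-4)² + 8*(-4)) = -6*(-1 + 16 - 32) = -6*(-17) = 102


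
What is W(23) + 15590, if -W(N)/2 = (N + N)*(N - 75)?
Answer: 20374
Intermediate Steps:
W(N) = -4*N*(-75 + N) (W(N) = -2*(N + N)*(N - 75) = -2*2*N*(-75 + N) = -4*N*(-75 + N))
W(23) + 15590 = 4*23*(75 - 1*23) + 15590 = 4*23*(75 - 23) + 15590 = 4*23*52 + 15590 = 4784 + 15590 = 20374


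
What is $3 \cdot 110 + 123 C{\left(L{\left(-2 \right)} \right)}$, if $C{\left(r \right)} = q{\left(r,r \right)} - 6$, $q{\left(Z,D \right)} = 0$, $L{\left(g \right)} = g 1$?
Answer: $-408$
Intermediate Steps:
$L{\left(g \right)} = g$
$C{\left(r \right)} = -6$ ($C{\left(r \right)} = 0 - 6 = -6$)
$3 \cdot 110 + 123 C{\left(L{\left(-2 \right)} \right)} = 3 \cdot 110 + 123 \left(-6\right) = 330 - 738 = -408$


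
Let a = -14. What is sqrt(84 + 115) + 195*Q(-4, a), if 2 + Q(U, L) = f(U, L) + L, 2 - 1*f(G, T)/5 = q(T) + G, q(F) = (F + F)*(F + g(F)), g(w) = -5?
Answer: -515970 + sqrt(199) ≈ -5.1596e+5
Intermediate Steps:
q(F) = 2*F*(-5 + F) (q(F) = (F + F)*(F - 5) = (2*F)*(-5 + F) = 2*F*(-5 + F))
f(G, T) = 10 - 5*G - 10*T*(-5 + T) (f(G, T) = 10 - 5*(2*T*(-5 + T) + G) = 10 - 5*(G + 2*T*(-5 + T)) = 10 + (-5*G - 10*T*(-5 + T)) = 10 - 5*G - 10*T*(-5 + T))
Q(U, L) = 8 + L - 5*U - 10*L*(-5 + L) (Q(U, L) = -2 + ((10 - 5*U - 10*L*(-5 + L)) + L) = -2 + (10 + L - 5*U - 10*L*(-5 + L)) = 8 + L - 5*U - 10*L*(-5 + L))
sqrt(84 + 115) + 195*Q(-4, a) = sqrt(84 + 115) + 195*(8 - 14 - 5*(-4) - 10*(-14)*(-5 - 14)) = sqrt(199) + 195*(8 - 14 + 20 - 10*(-14)*(-19)) = sqrt(199) + 195*(8 - 14 + 20 - 2660) = sqrt(199) + 195*(-2646) = sqrt(199) - 515970 = -515970 + sqrt(199)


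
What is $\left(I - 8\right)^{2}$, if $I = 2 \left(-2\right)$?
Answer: $144$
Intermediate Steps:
$I = -4$
$\left(I - 8\right)^{2} = \left(-4 - 8\right)^{2} = \left(-12\right)^{2} = 144$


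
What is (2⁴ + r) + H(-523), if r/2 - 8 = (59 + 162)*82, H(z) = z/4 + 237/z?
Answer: 75614915/2092 ≈ 36145.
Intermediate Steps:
H(z) = 237/z + z/4 (H(z) = z*(¼) + 237/z = z/4 + 237/z = 237/z + z/4)
r = 36260 (r = 16 + 2*((59 + 162)*82) = 16 + 2*(221*82) = 16 + 2*18122 = 16 + 36244 = 36260)
(2⁴ + r) + H(-523) = (2⁴ + 36260) + (237/(-523) + (¼)*(-523)) = (16 + 36260) + (237*(-1/523) - 523/4) = 36276 + (-237/523 - 523/4) = 36276 - 274477/2092 = 75614915/2092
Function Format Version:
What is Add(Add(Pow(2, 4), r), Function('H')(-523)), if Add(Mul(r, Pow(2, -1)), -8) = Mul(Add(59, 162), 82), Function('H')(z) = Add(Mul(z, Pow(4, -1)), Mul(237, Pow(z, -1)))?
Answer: Rational(75614915, 2092) ≈ 36145.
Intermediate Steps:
Function('H')(z) = Add(Mul(237, Pow(z, -1)), Mul(Rational(1, 4), z)) (Function('H')(z) = Add(Mul(z, Rational(1, 4)), Mul(237, Pow(z, -1))) = Add(Mul(Rational(1, 4), z), Mul(237, Pow(z, -1))) = Add(Mul(237, Pow(z, -1)), Mul(Rational(1, 4), z)))
r = 36260 (r = Add(16, Mul(2, Mul(Add(59, 162), 82))) = Add(16, Mul(2, Mul(221, 82))) = Add(16, Mul(2, 18122)) = Add(16, 36244) = 36260)
Add(Add(Pow(2, 4), r), Function('H')(-523)) = Add(Add(Pow(2, 4), 36260), Add(Mul(237, Pow(-523, -1)), Mul(Rational(1, 4), -523))) = Add(Add(16, 36260), Add(Mul(237, Rational(-1, 523)), Rational(-523, 4))) = Add(36276, Add(Rational(-237, 523), Rational(-523, 4))) = Add(36276, Rational(-274477, 2092)) = Rational(75614915, 2092)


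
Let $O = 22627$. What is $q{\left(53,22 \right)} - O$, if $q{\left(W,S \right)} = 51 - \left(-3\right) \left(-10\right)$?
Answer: $-22606$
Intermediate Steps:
$q{\left(W,S \right)} = 21$ ($q{\left(W,S \right)} = 51 - 30 = 21$)
$q{\left(53,22 \right)} - O = 21 - 22627 = -22606$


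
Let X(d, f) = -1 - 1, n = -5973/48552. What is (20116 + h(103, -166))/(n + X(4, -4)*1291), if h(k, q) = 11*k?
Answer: -38210424/4643231 ≈ -8.2293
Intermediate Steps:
n = -1991/16184 (n = -5973*1/48552 = -1991/16184 ≈ -0.12302)
X(d, f) = -2
(20116 + h(103, -166))/(n + X(4, -4)*1291) = (20116 + 11*103)/(-1991/16184 - 2*1291) = (20116 + 1133)/(-1991/16184 - 2582) = 21249/(-41789079/16184) = 21249*(-16184/41789079) = -38210424/4643231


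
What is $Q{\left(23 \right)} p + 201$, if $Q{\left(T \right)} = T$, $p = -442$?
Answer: $-9965$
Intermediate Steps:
$Q{\left(23 \right)} p + 201 = 23 \left(-442\right) + 201 = -10166 + 201 = -9965$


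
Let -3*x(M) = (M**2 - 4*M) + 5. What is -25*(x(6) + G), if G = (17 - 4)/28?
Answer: 10925/84 ≈ 130.06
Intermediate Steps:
x(M) = -5/3 - M**2/3 + 4*M/3 (x(M) = -((M**2 - 4*M) + 5)/3 = -(5 + M**2 - 4*M)/3 = -5/3 - M**2/3 + 4*M/3)
G = 13/28 (G = 13*(1/28) = 13/28 ≈ 0.46429)
-25*(x(6) + G) = -25*((-5/3 - 1/3*6**2 + (4/3)*6) + 13/28) = -25*((-5/3 - 1/3*36 + 8) + 13/28) = -25*((-5/3 - 12 + 8) + 13/28) = -25*(-17/3 + 13/28) = -25*(-437/84) = 10925/84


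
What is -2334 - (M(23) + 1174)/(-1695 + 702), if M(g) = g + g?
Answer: -2316442/993 ≈ -2332.8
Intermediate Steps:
M(g) = 2*g
-2334 - (M(23) + 1174)/(-1695 + 702) = -2334 - (2*23 + 1174)/(-1695 + 702) = -2334 - (46 + 1174)/(-993) = -2334 - 1220*(-1)/993 = -2334 - 1*(-1220/993) = -2334 + 1220/993 = -2316442/993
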